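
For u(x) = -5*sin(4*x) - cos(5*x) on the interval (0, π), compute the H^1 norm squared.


||u||_{H^1(0,π)}^2 = -2080/9 + 451*π/2

u'(x) = 5*sin(5*x) - 20*cos(4*x).
Expand u² and (u')² and integrate term by term on (0, π), using: for integers n ≥ 1, ∫_0^π sin²(nx) dx = ∫_0^π cos²(nx) dx = π/2; for n ≠ n', ∫_0^π sin(nx)sin(n'x) dx = ∫_0^π cos(nx)cos(n'x) dx = 0; and by product-to-sum, ∫_0^π sin(nx)cos(n'x) dx = ½∫_0^π [sin((n+n')x) + sin((n−n')x)] dx, which is 0 when n+n' is even and 2n/(n²−n'²) when n+n' is odd (it need not vanish on (0, π)).
  u² squared terms: (-1)²·∫cos(5x)² dx = 1·π/2 = π/2;  (-5)²·∫sin(4x)² dx = 25·π/2 = 25*π/2.
  u² cross terms: 2·(-1)·(-5)·∫cos(5x)·sin(4x) dx = 10·(-8/9) = -80/9.
  So ∫_0^π u² dx = π/2 + 25*π/2 − 80/9 = -80/9 + 13*π.
  (u')² squared terms: (-20)²·∫cos(4x)² dx = 400·π/2 = 200*π;  (5)²·∫sin(5x)² dx = 25·π/2 = 25*π/2.
  (u')² cross terms: 2·(-20)·(5)·∫cos(4x)·sin(5x) dx = -200·(10/9) = -2000/9.
  So ∫_0^π (u')² dx = 200*π + 25*π/2 − 2000/9 = -2000/9 + 425*π/2.
||u||_{H^1}^2 = (-80/9 + 13*π) + (-2000/9 + 425*π/2) = -2080/9 + 451*π/2.


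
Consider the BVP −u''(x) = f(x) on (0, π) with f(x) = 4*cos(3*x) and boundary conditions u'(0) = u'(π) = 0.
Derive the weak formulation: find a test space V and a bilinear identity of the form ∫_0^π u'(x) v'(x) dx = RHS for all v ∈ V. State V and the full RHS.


V = H^1(0, π) (no boundary constraint on v; u is determined up to an additive constant); weak form: ∫_0^π u'v' dx = ∫_0^π (4*cos(3*x)) v dx for all v ∈ V.

Multiply both sides by a test function v and integrate from 0 to π:
  ∫_0^π −u''(x) v(x) dx = ∫_0^π f(x) v(x) dx.
Integrate the LHS by parts once:
  ∫_0^π −u'' v dx = −[u'(x) v(x)]_0^π + ∫_0^π u'(x) v'(x) dx.
Thus ∫_0^π u'(x) v'(x) dx = ∫_0^π f(x) v(x) dx + [u'(x) v(x)]_0^π.
Choose V so that boundary terms are either known or forced to vanish.
u has homogeneous Neumann: u'(0) = u'(π) = 0. So [u' v]_0^π = 0·v(π) − 0·v(0) = 0 for any v; take V = H^1(0, π).
Weak formulation: find u (satisfying any essential BC) such that ∫_0^π u'(x) v'(x) dx = ∫_0^π f v dx for all v ∈ V (homogeneous Neumann, so boundary terms vanish).
Substituting f(x) = 4*cos(3*x), the right-hand side is ∫_0^π (4*cos(3*x)) v dx.
Compatibility check (pure Neumann): taking v ≡ 1 ∈ V gives 0 = ∫_0^π f dx + (0) − (0), i.e. ∫_0^π f dx must equal u'(0) − u'(π) = 0. Indeed ∫_0^π (4*cos(3*x)) dx = 0, so the data are compatible. The solution is then unique only up to an additive constant (fix it e.g. by requiring ∫_0^π u dx = 0).


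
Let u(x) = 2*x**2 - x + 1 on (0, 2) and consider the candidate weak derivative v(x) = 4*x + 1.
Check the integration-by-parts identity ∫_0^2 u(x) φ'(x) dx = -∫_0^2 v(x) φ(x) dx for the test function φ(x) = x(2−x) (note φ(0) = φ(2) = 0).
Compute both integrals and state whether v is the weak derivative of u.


LHS = -4, RHS = -20/3. No, v is not the weak derivative of u.

u(x) = 2*x**2 - x + 1, classical derivative u'(x) = 4*x - 1.
φ(x) = x(2−x), so φ'(x) = 2 - 2*x.
Note φ(0) = φ(2) = 0, so the boundary term u·φ vanishes.
LHS = ∫_0^2 u(x) φ'(x) dx = ∫_0^2 (-4*x^3 + 6*x^2 - 4*x + 2) dx. Term by term:
  ∫_0^2 -4*x^3 dx = -16;  ∫_0^2 6*x^2 dx = 16;  ∫_0^2 -4*x dx = -8;
  ∫_0^2 2 dx = 4.
Sum: -16 + 16 − 8 + 4 = -4.
So LHS = -4.
∫_0^2 v(x) φ(x) dx = ∫_0^2 (-4*x^3 + 7*x^2 + 2*x) dx. Term by term:
  ∫_0^2 -4*x^3 dx = -16;  ∫_0^2 7*x^2 dx = 56/3;  ∫_0^2 2*x dx = 4.
Sum: -16 + 56/3 + 4 = 20/3.
So RHS = -∫_0^2 v(x) φ(x) dx = -20/3.
LHS − RHS = 8/3 ≠ 0, so the identity fails.
(For a valid weak derivative the identity must hold for EVERY test function, in particular this one. The failure shows v is NOT the weak derivative of u.)
Correct weak derivative would be u'(x) = 4*x - 1.


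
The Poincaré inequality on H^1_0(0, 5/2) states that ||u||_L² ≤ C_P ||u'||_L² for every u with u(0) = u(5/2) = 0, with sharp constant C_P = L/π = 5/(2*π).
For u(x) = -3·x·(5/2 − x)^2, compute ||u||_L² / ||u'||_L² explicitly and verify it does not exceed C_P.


||u||_L² / ||u'||_L² = 5*sqrt(14)/28 < C_P = 5/(2*π).

u(x) = -3·x·(5/2 − x)^2, so u'(x) = -9*x^2 + 30*x - 75/4.
u(x) = -3·x·(5/2 − x)^2 vanishes at x = 0 and x = 5/2, so u ∈ H^1_0(0, 5/2). Differentiate via the product rule and integrate the resulting polynomials term by term.
  ∫_0^5/2 u² dx = ∫_0^5/2 (9*x^6 - 90*x^5 + 675*x^4/2 - 1125*x^3/2 + 5625*x^2/16) dx. Term by term:
    ∫_0^5/2 9*x^6 dx = 703125/896;  ∫_0^5/2 -90*x^5 dx = -234375/64;  ∫_0^5/2 675*x^4/2 dx = 421875/64;
    ∫_0^5/2 -1125*x^3/2 dx = -703125/128;  ∫_0^5/2 5625*x^2/16 dx = 234375/128.
  Sum: 703125/896 − 234375/64 + 421875/64 − 703125/128 + 234375/128 = 46875/896.
  ∫_0^5/2 (u')² dx = ∫_0^5/2 (81*x^4 - 540*x^3 + 2475*x^2/2 - 1125*x + 5625/16) dx. Term by term:
    ∫_0^5/2 81*x^4 dx = 50625/32;  ∫_0^5/2 -540*x^3 dx = -84375/16;  ∫_0^5/2 2475*x^2/2 dx = 103125/16;
    ∫_0^5/2 -1125*x dx = -28125/8;  ∫_0^5/2 5625/16 dx = 28125/32.
  Sum: 50625/32 − 84375/16 + 103125/16 − 28125/8 + 28125/32 = 1875/16.
∫_0^5/2 u² dx = 46875/896, so ||u||_L² = 125*sqrt(42)/112.
∫_0^5/2 (u')² dx = 1875/16, so ||u'||_L² = 25*sqrt(3)/4.
Ratio ||u||_L² / ||u'||_L² = 5*sqrt(14)/28.
Sharp Poincaré constant on H^1_0(0, 5/2) is C_P = L/π = 5/(2*π), achieved by sin(2*π/5·x).
A polynomial bump cannot attain the sharp Poincaré constant (only the first sine eigenfunction does), so the ratio is strictly less than C_P, consistent with ||u||_L² ≤ C_P ||u'||_L².


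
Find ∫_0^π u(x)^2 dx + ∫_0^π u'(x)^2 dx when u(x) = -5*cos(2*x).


||u||_{H^1(0,π)}^2 = 125*π/2

u'(x) = 10*sin(2*x).
Expand u² and (u')² and integrate term by term on (0, π), using: for integers n ≥ 1, ∫_0^π sin²(nx) dx = ∫_0^π cos²(nx) dx = π/2; for n ≠ n', ∫_0^π sin(nx)sin(n'x) dx = ∫_0^π cos(nx)cos(n'x) dx = 0; and by product-to-sum, ∫_0^π sin(nx)cos(n'x) dx = ½∫_0^π [sin((n+n')x) + sin((n−n')x)] dx, which is 0 when n+n' is even and 2n/(n²−n'²) when n+n' is odd (it need not vanish on (0, π)).
  u² squared terms: (-5)²·∫cos(2x)² dx = 25·π/2 = 25*π/2.
  So ∫_0^π u² dx = 25*π/2.
  (u')² squared terms: (10)²·∫sin(2x)² dx = 100·π/2 = 50*π.
  So ∫_0^π (u')² dx = 50*π.
||u||_{H^1}^2 = (25*π/2) + (50*π) = 125*π/2.


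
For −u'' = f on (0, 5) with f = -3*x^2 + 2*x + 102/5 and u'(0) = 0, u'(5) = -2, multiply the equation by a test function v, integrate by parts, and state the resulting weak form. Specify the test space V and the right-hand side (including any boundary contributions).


V = H^1(0, 5) (v unrestricted at boundary; u is determined up to an additive constant); weak form: ∫_0^5 u'v' dx = ∫_0^5 (-3*x^2 + 2*x + 102/5) v dx − 2·v(5) for all v ∈ V.

Multiply both sides by a test function v and integrate from 0 to 5:
  ∫_0^5 −u''(x) v(x) dx = ∫_0^5 f(x) v(x) dx.
Integrate the LHS by parts once:
  ∫_0^5 −u'' v dx = −[u'(x) v(x)]_0^5 + ∫_0^5 u'(x) v'(x) dx.
Thus ∫_0^5 u'(x) v'(x) dx = ∫_0^5 f(x) v(x) dx + [u'(x) v(x)]_0^5.
Choose V so that boundary terms are either known or forced to vanish.
u has inhomogeneous Neumann u'(0) = 0, u'(5) = -2. [u' v]_0^5 = (-2)·v(5) − (0)·v(0) = − 2·v(5). Take V = H^1(0, 5); boundary term becomes part of RHS.
Weak formulation: find u (satisfying any essential BC) such that ∫_0^5 u'(x) v'(x) dx = ∫_0^5 f v dx − 2·v(5) for all v ∈ V (Neumann data are natural BCs: they enter the RHS as boundary terms).
Substituting f(x) = -3*x^2 + 2*x + 102/5, the right-hand side is ∫_0^5 (-3*x^2 + 2*x + 102/5) v dx − 2·v(5).
Compatibility check (pure Neumann): taking v ≡ 1 ∈ V gives 0 = ∫_0^5 f dx + (-2) − (0), i.e. ∫_0^5 f dx must equal u'(0) − u'(5) = 2. Indeed ∫_0^5 (-3*x^2 + 2*x + 102/5) dx = 2, so the data are compatible. The solution is then unique only up to an additive constant (fix it e.g. by requiring ∫_0^5 u dx = 0).


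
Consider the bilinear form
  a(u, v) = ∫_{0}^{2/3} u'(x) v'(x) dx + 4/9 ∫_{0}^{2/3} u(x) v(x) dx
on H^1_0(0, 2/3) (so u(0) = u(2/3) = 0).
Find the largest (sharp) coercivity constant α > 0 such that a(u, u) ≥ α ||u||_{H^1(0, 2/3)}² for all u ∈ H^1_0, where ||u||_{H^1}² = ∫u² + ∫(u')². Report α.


α = (16 + 81*π^2)/(9*(4 + 9*π^2))

Coercivity of a(·,·) on H^1_0(0, 2/3) means a(u, u) ≥ α ||u||_{H^1}² for every u ∈ H^1_0.
The interval has length L = 2/3, and Poincaré/coercivity depend only on L. Here a(u, u) = ∫(u')² + (4/9)·∫u².
Here 0 < c = 4/9 < 1. The condition a(u,u) ≥ α||u||_{H^1}² reads (1−α)∫(u')² ≥ (α−c)∫u². Any admissible α is ≤ 1 (rapidly oscillating u have ∫u²/∫(u')² → 0), and α = 1 would force 0 ≥ (1−c)∫u², impossible since c < 1; so 1−α > 0. By the sharp Poincaré inequality on H^1_0 of an interval of length L, ∫(u')² ≥ (π/L)²∫u² with equality for the first sine mode sin(π(x−x₀)/L) (x₀ the left endpoint), so the inequality holds for all u iff (1−α)(π/L)² ≥ α − c, i.e. α ≤ ((π/L)² + c)/((π/L)² + 1) = (1 + c(L/π)²)/(1 + (L/π)²). With (π/L)² = 9*π^2/4 and c = 4/9, the largest admissible constant is α = ((π/L)² + c)/((π/L)² + 1).
Simplifying, α = (16 + 81*π^2)/(9*(4 + 9*π^2)).


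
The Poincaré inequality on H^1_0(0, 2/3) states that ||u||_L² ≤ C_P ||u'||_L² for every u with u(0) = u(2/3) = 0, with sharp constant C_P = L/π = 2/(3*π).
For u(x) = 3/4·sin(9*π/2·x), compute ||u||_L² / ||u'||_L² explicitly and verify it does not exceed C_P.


||u||_L² / ||u'||_L² = 2/(9*π) < C_P = 2/(3*π).

u(x) = 3/4·sin(9*π/2·x), so u'(x) = 27*π*cos(9*π*x/2)/8.
Writing u(x) = A·sin(kπx/L) with A = 3/4 and k = 3, use ∫_0^L sin²(kπx/L) dx = L/2 and ∫_0^L cos²(kπx/L) dx = L/2.
u² = 9/16·sin²(9*π/2·x) and (u')² = 729*π^2/64·cos²(9*π/2·x), and each of sin², cos² integrates to L/2 = 1/3 over (0, 2/3).
∫_0^2/3 u² dx = 3/16, so ||u||_L² = sqrt(3)/4.
∫_0^2/3 (u')² dx = 243*π^2/64, so ||u'||_L² = 9*sqrt(3)*π/8.
Ratio ||u||_L² / ||u'||_L² = 2/(9*π).
Sharp Poincaré constant on H^1_0(0, 2/3) is C_P = L/π = 2/(3*π), achieved by sin(3*π/2·x).
This is the k = 3 harmonic; the ratio L/(kπ) is strictly less than C_P = L/π, consistent with the sharp inequality ||u||_L² ≤ C_P ||u'||_L².


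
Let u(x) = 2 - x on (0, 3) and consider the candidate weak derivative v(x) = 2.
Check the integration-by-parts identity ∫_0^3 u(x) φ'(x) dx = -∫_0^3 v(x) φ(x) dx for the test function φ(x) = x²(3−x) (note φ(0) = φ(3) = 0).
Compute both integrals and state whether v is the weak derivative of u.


LHS = 27/4, RHS = -27/2. No, v is not the weak derivative of u.

u(x) = 2 - x, classical derivative u'(x) = -1.
φ(x) = x²(3−x), so φ'(x) = 3*x*(2 - x).
Note φ(0) = φ(3) = 0, so the boundary term u·φ vanishes.
LHS = ∫_0^3 u(x) φ'(x) dx = ∫_0^3 (3*x^3 - 12*x^2 + 12*x) dx. Term by term:
  ∫_0^3 3*x^3 dx = 243/4;  ∫_0^3 -12*x^2 dx = -108;  ∫_0^3 12*x dx = 54.
Sum: 243/4 − 108 + 54 = 27/4.
So LHS = 27/4.
∫_0^3 v(x) φ(x) dx = ∫_0^3 (-2*x^3 + 6*x^2) dx. Term by term:
  ∫_0^3 -2*x^3 dx = -81/2;  ∫_0^3 6*x^2 dx = 54.
Sum: -81/2 + 54 = 27/2.
So RHS = -∫_0^3 v(x) φ(x) dx = -27/2.
LHS − RHS = 81/4 ≠ 0, so the identity fails.
(For a valid weak derivative the identity must hold for EVERY test function, in particular this one. The failure shows v is NOT the weak derivative of u.)
Correct weak derivative would be u'(x) = -1.


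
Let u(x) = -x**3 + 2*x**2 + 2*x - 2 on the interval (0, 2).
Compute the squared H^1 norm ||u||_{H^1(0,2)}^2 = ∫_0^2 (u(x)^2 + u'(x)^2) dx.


||u||_{H^1}^2 = 1808/105

The H^1 norm (squared) on an interval (0, L) is
  ||u||_{H^1}^2 = ∫_0^L u(x)^2 dx + ∫_0^L u'(x)^2 dx.
Compute u'(x) = -3*x**2 + 4*x + 2.
Then u(x)^2 = x**6 - 4*x**5 + 12*x**3 - 4*x**2 - 8*x + 4 and u'(x)^2 = 9*x**4 - 24*x**3 + 4*x**2 + 16*x + 4.
Integrate each monomial from 0 to 2 using ∫_0^2 c·x^n dx = c·2^(n+1)/(n+1):
  ∫_0^2 u(x)^2 dx = ∫_0^2 (x^6 - 4*x^5 + 12*x^3 - 4*x^2 - 8*x + 4) dx. Term by term:
    ∫_0^2 x^6 dx = 128/7;  ∫_0^2 -4*x^5 dx = -128/3;  ∫_0^2 12*x^3 dx = 48;
    ∫_0^2 -4*x^2 dx = -32/3;  ∫_0^2 -8*x dx = -16;  ∫_0^2 4 dx = 8.
  Sum: 128/7 − 128/3 + 48 − 32/3 − 16 + 8 = 104/21.
  ∫_0^2 u'(x)^2 dx = ∫_0^2 (9*x^4 - 24*x^3 + 4*x^2 + 16*x + 4) dx. Term by term:
    ∫_0^2 9*x^4 dx = 288/5;  ∫_0^2 -24*x^3 dx = -96;  ∫_0^2 4*x^2 dx = 32/3;
    ∫_0^2 16*x dx = 32;  ∫_0^2 4 dx = 8.
  Sum: 288/5 − 96 + 32/3 + 32 + 8 = 184/15.
Adding: ||u||_{H^1}^2 = 104/21 + 184/15 = 1808/105.


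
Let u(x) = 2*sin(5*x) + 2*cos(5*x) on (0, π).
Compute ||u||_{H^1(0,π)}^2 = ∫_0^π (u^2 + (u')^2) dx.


||u||_{H^1(0,π)}^2 = 104*π

u'(x) = -10*sin(5*x) + 10*cos(5*x).
Expand u² and (u')² and integrate term by term on (0, π), using: for integers n ≥ 1, ∫_0^π sin²(nx) dx = ∫_0^π cos²(nx) dx = π/2; for n ≠ n', ∫_0^π sin(nx)sin(n'x) dx = ∫_0^π cos(nx)cos(n'x) dx = 0; and by product-to-sum, ∫_0^π sin(nx)cos(n'x) dx = ½∫_0^π [sin((n+n')x) + sin((n−n')x)] dx, which is 0 when n+n' is even and 2n/(n²−n'²) when n+n' is odd (it need not vanish on (0, π)).
  u² squared terms: (2)²·∫cos(5x)² dx = 4·π/2 = 2*π;  (2)²·∫sin(5x)² dx = 4·π/2 = 2*π.
  u² cross terms: 2·(2)·(2)·∫cos(5x)·sin(5x) dx = 8·(0) = 0.
  So ∫_0^π u² dx = 2*π + 2*π + 0 = 4*π.
  (u')² squared terms: (-10)²·∫sin(5x)² dx = 100·π/2 = 50*π;  (10)²·∫cos(5x)² dx = 100·π/2 = 50*π.
  (u')² cross terms: 2·(-10)·(10)·∫sin(5x)·cos(5x) dx = -200·(0) = 0.
  So ∫_0^π (u')² dx = 50*π + 50*π + 0 = 100*π.
||u||_{H^1}^2 = (4*π) + (100*π) = 104*π.


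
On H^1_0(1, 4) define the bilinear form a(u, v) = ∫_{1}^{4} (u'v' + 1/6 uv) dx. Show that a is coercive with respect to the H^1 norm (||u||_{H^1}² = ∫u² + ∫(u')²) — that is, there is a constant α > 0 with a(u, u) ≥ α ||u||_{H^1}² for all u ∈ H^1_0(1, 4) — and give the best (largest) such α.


α = (3/2 + π^2)/(9 + π^2)

Coercivity of a(·,·) on H^1_0(1, 4) means a(u, u) ≥ α ||u||_{H^1}² for every u ∈ H^1_0.
The interval has length L = 3, and Poincaré/coercivity depend only on L. Here a(u, u) = ∫(u')² + (1/6)·∫u².
Here 0 < c = 1/6 < 1. The condition a(u,u) ≥ α||u||_{H^1}² reads (1−α)∫(u')² ≥ (α−c)∫u². Any admissible α is ≤ 1 (rapidly oscillating u have ∫u²/∫(u')² → 0), and α = 1 would force 0 ≥ (1−c)∫u², impossible since c < 1; so 1−α > 0. By the sharp Poincaré inequality on H^1_0 of an interval of length L, ∫(u')² ≥ (π/L)²∫u² with equality for the first sine mode sin(π(x−x₀)/L) (x₀ the left endpoint), so the inequality holds for all u iff (1−α)(π/L)² ≥ α − c, i.e. α ≤ ((π/L)² + c)/((π/L)² + 1) = (1 + c(L/π)²)/(1 + (L/π)²). With (π/L)² = π^2/9 and c = 1/6, the largest admissible constant is α = ((π/L)² + c)/((π/L)² + 1).
Simplifying, α = (3/2 + π^2)/(9 + π^2).


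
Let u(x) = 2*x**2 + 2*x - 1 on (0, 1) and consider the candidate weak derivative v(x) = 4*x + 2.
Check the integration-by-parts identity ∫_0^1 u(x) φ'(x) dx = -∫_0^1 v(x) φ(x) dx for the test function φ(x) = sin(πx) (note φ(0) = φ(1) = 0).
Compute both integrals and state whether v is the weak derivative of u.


LHS = -8/π, RHS = -8/π. Yes, v = u' weakly.

u(x) = 2*x**2 + 2*x - 1, classical derivative u'(x) = 4*x + 2.
φ(x) = sin(πx), so φ'(x) = π*cos(π*x).
Note φ(0) = φ(1) = 0, so the boundary term u·φ vanishes.
LHS = ∫_0^1 u(x) φ'(x) dx = ∫_0^1 (2*π*x^2*cos(π*x) + 2*π*x*cos(π*x) - π*cos(π*x)) dx. Term by term:
  ∫_0^1 -π*cos(π*x) dx = 0;  ∫_0^1 2*π*x*cos(π*x) dx = -4/π;  ∫_0^1 2*π*x^2*cos(π*x) dx = -4/π.
Sum: 0 − 4/π − 4/π = -8/π.
So LHS = -8/π.
∫_0^1 v(x) φ(x) dx = ∫_0^1 (4*x*sin(π*x) + 2*sin(π*x)) dx. Term by term:
  ∫_0^1 2*sin(π*x) dx = 4/π;  ∫_0^1 4*x*sin(π*x) dx = 4/π.
Sum: 4/π + 4/π = 8/π.
So RHS = -∫_0^1 v(x) φ(x) dx = -8/π.
LHS = RHS, so the identity holds for this test φ.
Moreover u is smooth here and v(x) = u'(x) = 4*x + 2 pointwise, so the identity holds for every test function. Hence v is the weak derivative of u.


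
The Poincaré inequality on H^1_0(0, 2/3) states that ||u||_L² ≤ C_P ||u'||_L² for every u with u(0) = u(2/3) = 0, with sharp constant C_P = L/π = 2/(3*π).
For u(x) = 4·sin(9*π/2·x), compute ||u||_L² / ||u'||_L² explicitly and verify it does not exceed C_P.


||u||_L² / ||u'||_L² = 2/(9*π) < C_P = 2/(3*π).

u(x) = 4·sin(9*π/2·x), so u'(x) = 18*π*cos(9*π*x/2).
Writing u(x) = A·sin(kπx/L) with A = 4 and k = 3, use ∫_0^L sin²(kπx/L) dx = L/2 and ∫_0^L cos²(kπx/L) dx = L/2.
u² = 16·sin²(9*π/2·x) and (u')² = 324*π^2·cos²(9*π/2·x), and each of sin², cos² integrates to L/2 = 1/3 over (0, 2/3).
∫_0^2/3 u² dx = 16/3, so ||u||_L² = 4*sqrt(3)/3.
∫_0^2/3 (u')² dx = 108*π^2, so ||u'||_L² = 6*sqrt(3)*π.
Ratio ||u||_L² / ||u'||_L² = 2/(9*π).
Sharp Poincaré constant on H^1_0(0, 2/3) is C_P = L/π = 2/(3*π), achieved by sin(3*π/2·x).
This is the k = 3 harmonic; the ratio L/(kπ) is strictly less than C_P = L/π, consistent with the sharp inequality ||u||_L² ≤ C_P ||u'||_L².


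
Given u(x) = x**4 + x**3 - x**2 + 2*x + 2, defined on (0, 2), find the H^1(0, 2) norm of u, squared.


||u||_{H^1}^2 = 239392/315

The H^1 norm (squared) on an interval (0, L) is
  ||u||_{H^1}^2 = ∫_0^L u(x)^2 dx + ∫_0^L u'(x)^2 dx.
Compute u'(x) = 4*x**3 + 3*x**2 - 2*x + 2.
Then u(x)^2 = x**8 + 2*x**7 - x**6 + 2*x**5 + 9*x**4 + 8*x + 4 and u'(x)^2 = 16*x**6 + 24*x**5 - 7*x**4 + 4*x**3 + 16*x**2 - 8*x + 4.
Integrate each monomial from 0 to 2 using ∫_0^2 c·x^n dx = c·2^(n+1)/(n+1):
  ∫_0^2 u(x)^2 dx = ∫_0^2 (x^8 + 2*x^7 - x^6 + 2*x^5 + 9*x^4 + 8*x + 4) dx. Term by term:
    ∫_0^2 x^8 dx = 512/9;  ∫_0^2 2*x^7 dx = 64;  ∫_0^2 -x^6 dx = -128/7;
    ∫_0^2 2*x^5 dx = 64/3;  ∫_0^2 9*x^4 dx = 288/5;  ∫_0^2 8*x dx = 16;
    ∫_0^2 4 dx = 8.
  Sum: 512/9 + 64 − 128/7 + 64/3 + 288/5 + 16 + 8 = 64744/315.
  ∫_0^2 u'(x)^2 dx = ∫_0^2 (16*x^6 + 24*x^5 - 7*x^4 + 4*x^3 + 16*x^2 - 8*x + 4) dx. Term by term:
    ∫_0^2 16*x^6 dx = 2048/7;  ∫_0^2 24*x^5 dx = 256;  ∫_0^2 -7*x^4 dx = -224/5;
    ∫_0^2 4*x^3 dx = 16;  ∫_0^2 16*x^2 dx = 128/3;  ∫_0^2 -8*x dx = -16;
    ∫_0^2 4 dx = 8.
  Sum: 2048/7 + 256 − 224/5 + 16 + 128/3 − 16 + 8 = 58216/105.
Adding: ||u||_{H^1}^2 = 64744/315 + 58216/105 = 239392/315.


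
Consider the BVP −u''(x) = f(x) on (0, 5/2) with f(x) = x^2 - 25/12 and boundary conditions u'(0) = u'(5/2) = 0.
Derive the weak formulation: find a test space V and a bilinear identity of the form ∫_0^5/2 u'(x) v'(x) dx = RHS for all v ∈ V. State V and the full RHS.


V = H^1(0, 5/2) (no boundary constraint on v; u is determined up to an additive constant); weak form: ∫_0^5/2 u'v' dx = ∫_0^5/2 (x^2 - 25/12) v dx for all v ∈ V.

Multiply both sides by a test function v and integrate from 0 to 5/2:
  ∫_0^5/2 −u''(x) v(x) dx = ∫_0^5/2 f(x) v(x) dx.
Integrate the LHS by parts once:
  ∫_0^5/2 −u'' v dx = −[u'(x) v(x)]_0^5/2 + ∫_0^5/2 u'(x) v'(x) dx.
Thus ∫_0^5/2 u'(x) v'(x) dx = ∫_0^5/2 f(x) v(x) dx + [u'(x) v(x)]_0^5/2.
Choose V so that boundary terms are either known or forced to vanish.
u has homogeneous Neumann: u'(0) = u'(5/2) = 0. So [u' v]_0^5/2 = 0·v(5/2) − 0·v(0) = 0 for any v; take V = H^1(0, 5/2).
Weak formulation: find u (satisfying any essential BC) such that ∫_0^5/2 u'(x) v'(x) dx = ∫_0^5/2 f v dx for all v ∈ V (homogeneous Neumann, so boundary terms vanish).
Substituting f(x) = x^2 - 25/12, the right-hand side is ∫_0^5/2 (x^2 - 25/12) v dx.
Compatibility check (pure Neumann): taking v ≡ 1 ∈ V gives 0 = ∫_0^5/2 f dx + (0) − (0), i.e. ∫_0^5/2 f dx must equal u'(0) − u'(5/2) = 0. Indeed ∫_0^5/2 (x^2 - 25/12) dx = 0, so the data are compatible. The solution is then unique only up to an additive constant (fix it e.g. by requiring ∫_0^5/2 u dx = 0).


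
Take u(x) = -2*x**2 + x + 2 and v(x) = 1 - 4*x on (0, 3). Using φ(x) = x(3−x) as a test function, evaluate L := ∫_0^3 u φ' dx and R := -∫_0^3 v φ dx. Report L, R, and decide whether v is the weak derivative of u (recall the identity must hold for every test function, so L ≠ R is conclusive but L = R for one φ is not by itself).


LHS = 45/2, RHS = 45/2. Yes, v = u' weakly.

u(x) = -2*x**2 + x + 2, classical derivative u'(x) = 1 - 4*x.
φ(x) = x(3−x), so φ'(x) = 3 - 2*x.
Note φ(0) = φ(3) = 0, so the boundary term u·φ vanishes.
LHS = ∫_0^3 u(x) φ'(x) dx = ∫_0^3 (4*x^3 - 8*x^2 - x + 6) dx. Term by term:
  ∫_0^3 4*x^3 dx = 81;  ∫_0^3 -8*x^2 dx = -72;  ∫_0^3 -x dx = -9/2;
  ∫_0^3 6 dx = 18.
Sum: 81 − 72 − 9/2 + 18 = 45/2.
So LHS = 45/2.
∫_0^3 v(x) φ(x) dx = ∫_0^3 (4*x^3 - 13*x^2 + 3*x) dx. Term by term:
  ∫_0^3 4*x^3 dx = 81;  ∫_0^3 -13*x^2 dx = -117;  ∫_0^3 3*x dx = 27/2.
Sum: 81 − 117 + 27/2 = -45/2.
So RHS = -∫_0^3 v(x) φ(x) dx = 45/2.
LHS = RHS, so the identity holds for this test φ.
Moreover u is smooth here and v(x) = u'(x) = 1 - 4*x pointwise, so the identity holds for every test function. Hence v is the weak derivative of u.


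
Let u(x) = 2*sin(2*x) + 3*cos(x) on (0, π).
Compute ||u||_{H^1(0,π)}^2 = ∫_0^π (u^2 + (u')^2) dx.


||u||_{H^1(0,π)}^2 = 32 + 19*π

u'(x) = -3*sin(x) + 4*cos(2*x).
Expand u² and (u')² and integrate term by term on (0, π), using: for integers n ≥ 1, ∫_0^π sin²(nx) dx = ∫_0^π cos²(nx) dx = π/2; for n ≠ n', ∫_0^π sin(nx)sin(n'x) dx = ∫_0^π cos(nx)cos(n'x) dx = 0; and by product-to-sum, ∫_0^π sin(nx)cos(n'x) dx = ½∫_0^π [sin((n+n')x) + sin((n−n')x)] dx, which is 0 when n+n' is even and 2n/(n²−n'²) when n+n' is odd (it need not vanish on (0, π)).
  u² squared terms: (2)²·∫sin(2x)² dx = 4·π/2 = 2*π;  (3)²·∫cos(x)² dx = 9·π/2 = 9*π/2.
  u² cross terms: 2·(2)·(3)·∫sin(2x)·cos(x) dx = 12·(4/3) = 16.
  So ∫_0^π u² dx = 2*π + 9*π/2 + 16 = 16 + 13*π/2.
  (u')² squared terms: (-3)²·∫sin(x)² dx = 9·π/2 = 9*π/2;  (4)²·∫cos(2x)² dx = 16·π/2 = 8*π.
  (u')² cross terms: 2·(-3)·(4)·∫sin(x)·cos(2x) dx = -24·(-2/3) = 16.
  So ∫_0^π (u')² dx = 9*π/2 + 8*π + 16 = 16 + 25*π/2.
||u||_{H^1}^2 = (16 + 13*π/2) + (16 + 25*π/2) = 32 + 19*π.


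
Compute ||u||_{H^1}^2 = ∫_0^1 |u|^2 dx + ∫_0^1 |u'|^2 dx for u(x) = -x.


||u||_{H^1}^2 = 4/3

The H^1 norm (squared) on an interval (0, L) is
  ||u||_{H^1}^2 = ∫_0^L u(x)^2 dx + ∫_0^L u'(x)^2 dx.
Compute u'(x) = -1.
Then u(x)^2 = x**2 and u'(x)^2 = 1.
Integrate each monomial from 0 to 1 using ∫_0^1 c·x^n dx = c·1^(n+1)/(n+1):
  ∫_0^1 u(x)^2 dx = ∫_0^1 (x^2) dx. Term by term:
    ∫_0^1 x^2 dx = 1/3.
  ∫_0^1 u'(x)^2 dx = ∫_0^1 (1) dx. Term by term:
    ∫_0^1 1 dx = 1.
Adding: ||u||_{H^1}^2 = 1/3 + 1 = 4/3.


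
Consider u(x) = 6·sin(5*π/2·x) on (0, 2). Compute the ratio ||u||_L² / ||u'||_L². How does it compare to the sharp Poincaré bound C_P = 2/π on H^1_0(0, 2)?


||u||_L² / ||u'||_L² = 2/(5*π) < C_P = 2/π.

u(x) = 6·sin(5*π/2·x), so u'(x) = 15*π*cos(5*π*x/2).
Writing u(x) = A·sin(kπx/L) with A = 6 and k = 5, use ∫_0^L sin²(kπx/L) dx = L/2 and ∫_0^L cos²(kπx/L) dx = L/2.
u² = 36·sin²(5*π/2·x) and (u')² = 225*π^2·cos²(5*π/2·x), and each of sin², cos² integrates to L/2 = 1 over (0, 2).
∫_0^2 u² dx = 36, so ||u||_L² = 6.
∫_0^2 (u')² dx = 225*π^2, so ||u'||_L² = 15*π.
Ratio ||u||_L² / ||u'||_L² = 2/(5*π).
Sharp Poincaré constant on H^1_0(0, 2) is C_P = L/π = 2/π, achieved by sin(π/2·x).
This is the k = 5 harmonic; the ratio L/(kπ) is strictly less than C_P = L/π, consistent with the sharp inequality ||u||_L² ≤ C_P ||u'||_L².


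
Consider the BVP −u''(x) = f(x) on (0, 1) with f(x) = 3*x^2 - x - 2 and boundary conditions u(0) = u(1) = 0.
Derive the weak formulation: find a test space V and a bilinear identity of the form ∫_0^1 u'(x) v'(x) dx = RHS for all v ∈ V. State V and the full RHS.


V = H^1_0(0, 1) (so v(0) = v(1) = 0); weak form: ∫_0^1 u'v' dx = ∫_0^1 (3*x^2 - x - 2) v dx for all v ∈ V.

Multiply both sides by a test function v and integrate from 0 to 1:
  ∫_0^1 −u''(x) v(x) dx = ∫_0^1 f(x) v(x) dx.
Integrate the LHS by parts once:
  ∫_0^1 −u'' v dx = −[u'(x) v(x)]_0^1 + ∫_0^1 u'(x) v'(x) dx.
Thus ∫_0^1 u'(x) v'(x) dx = ∫_0^1 f(x) v(x) dx + [u'(x) v(x)]_0^1.
Choose V so that boundary terms are either known or forced to vanish.
u is Dirichlet: u(0) = u(1) = 0. Let V = H^1_0(0, 1); then v(0) = v(1) = 0, and [u' v]_0^1 = 0.
Weak formulation: find u (satisfying any essential BC) such that ∫_0^1 u'(x) v'(x) dx = ∫_0^1 f v dx for all v ∈ V.
Substituting f(x) = 3*x^2 - x - 2, the right-hand side is ∫_0^1 (3*x^2 - x - 2) v dx.


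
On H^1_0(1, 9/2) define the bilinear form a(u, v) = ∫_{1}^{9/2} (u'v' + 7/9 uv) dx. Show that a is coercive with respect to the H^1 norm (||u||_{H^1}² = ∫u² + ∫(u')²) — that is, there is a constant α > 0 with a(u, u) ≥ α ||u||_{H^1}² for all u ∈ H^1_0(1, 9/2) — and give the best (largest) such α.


α = (343 + 36*π^2)/(9*(4*π^2 + 49))

Coercivity of a(·,·) on H^1_0(1, 9/2) means a(u, u) ≥ α ||u||_{H^1}² for every u ∈ H^1_0.
The interval has length L = 7/2, and Poincaré/coercivity depend only on L. Here a(u, u) = ∫(u')² + (7/9)·∫u².
Here 0 < c = 7/9 < 1. The condition a(u,u) ≥ α||u||_{H^1}² reads (1−α)∫(u')² ≥ (α−c)∫u². Any admissible α is ≤ 1 (rapidly oscillating u have ∫u²/∫(u')² → 0), and α = 1 would force 0 ≥ (1−c)∫u², impossible since c < 1; so 1−α > 0. By the sharp Poincaré inequality on H^1_0 of an interval of length L, ∫(u')² ≥ (π/L)²∫u² with equality for the first sine mode sin(π(x−x₀)/L) (x₀ the left endpoint), so the inequality holds for all u iff (1−α)(π/L)² ≥ α − c, i.e. α ≤ ((π/L)² + c)/((π/L)² + 1) = (1 + c(L/π)²)/(1 + (L/π)²). With (π/L)² = 4*π^2/49 and c = 7/9, the largest admissible constant is α = ((π/L)² + c)/((π/L)² + 1).
Simplifying, α = (343 + 36*π^2)/(9*(4*π^2 + 49)).


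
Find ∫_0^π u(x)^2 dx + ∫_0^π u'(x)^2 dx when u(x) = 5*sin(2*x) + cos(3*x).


||u||_{H^1(0,π)}^2 = -80 + 135*π/2

u'(x) = -3*sin(3*x) + 10*cos(2*x).
Expand u² and (u')² and integrate term by term on (0, π), using: for integers n ≥ 1, ∫_0^π sin²(nx) dx = ∫_0^π cos²(nx) dx = π/2; for n ≠ n', ∫_0^π sin(nx)sin(n'x) dx = ∫_0^π cos(nx)cos(n'x) dx = 0; and by product-to-sum, ∫_0^π sin(nx)cos(n'x) dx = ½∫_0^π [sin((n+n')x) + sin((n−n')x)] dx, which is 0 when n+n' is even and 2n/(n²−n'²) when n+n' is odd (it need not vanish on (0, π)).
  u² squared terms: (5)²·∫sin(2x)² dx = 25·π/2 = 25*π/2;  (1)²·∫cos(3x)² dx = 1·π/2 = π/2.
  u² cross terms: 2·(5)·(1)·∫sin(2x)·cos(3x) dx = 10·(-4/5) = -8.
  So ∫_0^π u² dx = 25*π/2 + π/2 − 8 = -8 + 13*π.
  (u')² squared terms: (-3)²·∫sin(3x)² dx = 9·π/2 = 9*π/2;  (10)²·∫cos(2x)² dx = 100·π/2 = 50*π.
  (u')² cross terms: 2·(-3)·(10)·∫sin(3x)·cos(2x) dx = -60·(6/5) = -72.
  So ∫_0^π (u')² dx = 9*π/2 + 50*π − 72 = -72 + 109*π/2.
||u||_{H^1}^2 = (-8 + 13*π) + (-72 + 109*π/2) = -80 + 135*π/2.


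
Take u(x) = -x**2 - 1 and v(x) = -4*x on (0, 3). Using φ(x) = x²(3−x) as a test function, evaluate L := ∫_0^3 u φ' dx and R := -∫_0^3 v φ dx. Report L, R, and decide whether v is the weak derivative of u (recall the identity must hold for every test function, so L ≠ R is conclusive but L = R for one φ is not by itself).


LHS = 243/10, RHS = 243/5. No, v is not the weak derivative of u.

u(x) = -x**2 - 1, classical derivative u'(x) = -2*x.
φ(x) = x²(3−x), so φ'(x) = 3*x*(2 - x).
Note φ(0) = φ(3) = 0, so the boundary term u·φ vanishes.
LHS = ∫_0^3 u(x) φ'(x) dx = ∫_0^3 (3*x^4 - 6*x^3 + 3*x^2 - 6*x) dx. Term by term:
  ∫_0^3 3*x^4 dx = 729/5;  ∫_0^3 -6*x^3 dx = -243/2;  ∫_0^3 3*x^2 dx = 27;
  ∫_0^3 -6*x dx = -27.
Sum: 729/5 − 243/2 + 27 − 27 = 243/10.
So LHS = 243/10.
∫_0^3 v(x) φ(x) dx = ∫_0^3 (4*x^4 - 12*x^3) dx. Term by term:
  ∫_0^3 4*x^4 dx = 972/5;  ∫_0^3 -12*x^3 dx = -243.
Sum: 972/5 − 243 = -243/5.
So RHS = -∫_0^3 v(x) φ(x) dx = 243/5.
LHS − RHS = -243/10 ≠ 0, so the identity fails.
(For a valid weak derivative the identity must hold for EVERY test function, in particular this one. The failure shows v is NOT the weak derivative of u.)
Correct weak derivative would be u'(x) = -2*x.


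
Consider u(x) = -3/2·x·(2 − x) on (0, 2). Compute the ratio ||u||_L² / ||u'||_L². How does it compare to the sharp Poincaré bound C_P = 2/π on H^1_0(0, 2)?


||u||_L² / ||u'||_L² = sqrt(10)/5 < C_P = 2/π.

u(x) = -3/2·x·(2 − x), so u'(x) = 3*x - 3.
u(x) = -3/2·x·(2 − x) vanishes at x = 0 and x = 2, so u ∈ H^1_0(0, 2). Differentiate via the product rule and integrate the resulting polynomials term by term.
  ∫_0^2 u² dx = ∫_0^2 (9*x^4/4 - 9*x^3 + 9*x^2) dx. Term by term:
    ∫_0^2 9*x^4/4 dx = 72/5;  ∫_0^2 -9*x^3 dx = -36;  ∫_0^2 9*x^2 dx = 24.
  Sum: 72/5 − 36 + 24 = 12/5.
  ∫_0^2 (u')² dx = ∫_0^2 (9*x^2 - 18*x + 9) dx. Term by term:
    ∫_0^2 9*x^2 dx = 24;  ∫_0^2 -18*x dx = -36;  ∫_0^2 9 dx = 18.
  Sum: 24 − 36 + 18 = 6.
∫_0^2 u² dx = 12/5, so ||u||_L² = 2*sqrt(15)/5.
∫_0^2 (u')² dx = 6, so ||u'||_L² = sqrt(6).
Ratio ||u||_L² / ||u'||_L² = sqrt(10)/5.
Sharp Poincaré constant on H^1_0(0, 2) is C_P = L/π = 2/π, achieved by sin(π/2·x).
A polynomial bump cannot attain the sharp Poincaré constant (only the first sine eigenfunction does), so the ratio is strictly less than C_P, consistent with ||u||_L² ≤ C_P ||u'||_L².


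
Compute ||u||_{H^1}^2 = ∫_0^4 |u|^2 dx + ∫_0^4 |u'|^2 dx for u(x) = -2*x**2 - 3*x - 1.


||u||_{H^1}^2 = 37288/15

The H^1 norm (squared) on an interval (0, L) is
  ||u||_{H^1}^2 = ∫_0^L u(x)^2 dx + ∫_0^L u'(x)^2 dx.
Compute u'(x) = -4*x - 3.
Then u(x)^2 = 4*x**4 + 12*x**3 + 13*x**2 + 6*x + 1 and u'(x)^2 = 16*x**2 + 24*x + 9.
Integrate each monomial from 0 to 4 using ∫_0^4 c·x^n dx = c·4^(n+1)/(n+1):
  ∫_0^4 u(x)^2 dx = ∫_0^4 (4*x^4 + 12*x^3 + 13*x^2 + 6*x + 1) dx. Term by term:
    ∫_0^4 4*x^4 dx = 4096/5;  ∫_0^4 12*x^3 dx = 768;  ∫_0^4 13*x^2 dx = 832/3;
    ∫_0^4 6*x dx = 48;  ∫_0^4 1 dx = 4.
  Sum: 4096/5 + 768 + 832/3 + 48 + 4 = 28748/15.
  ∫_0^4 u'(x)^2 dx = ∫_0^4 (16*x^2 + 24*x + 9) dx. Term by term:
    ∫_0^4 16*x^2 dx = 1024/3;  ∫_0^4 24*x dx = 192;  ∫_0^4 9 dx = 36.
  Sum: 1024/3 + 192 + 36 = 1708/3.
Adding: ||u||_{H^1}^2 = 28748/15 + 1708/3 = 37288/15.


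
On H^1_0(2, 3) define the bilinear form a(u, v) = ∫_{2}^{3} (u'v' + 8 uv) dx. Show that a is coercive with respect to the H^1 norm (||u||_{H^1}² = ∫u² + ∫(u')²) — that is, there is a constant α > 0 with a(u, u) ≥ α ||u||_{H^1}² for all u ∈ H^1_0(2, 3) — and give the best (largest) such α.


α = 1

Coercivity of a(·,·) on H^1_0(2, 3) means a(u, u) ≥ α ||u||_{H^1}² for every u ∈ H^1_0.
The interval has length L = 1, and Poincaré/coercivity depend only on L. Here a(u, u) = ∫(u')² + (8)·∫u².
Here c = 8 ≥ 1, so a(u,u) = ∫(u')² + c∫u² ≥ ∫(u')² + ∫u² = ||u||_{H^1}², i.e. α = 1 works. No larger α is possible: a(u,u) ≥ α||u||_{H^1}² means (1−α)∫(u')² ≥ (α−c)∫u², and for the modes u_n = sin(nπ(x−x₀)/L) (x₀ the left endpoint) one has ∫u_n²/∫(u_n')² = (L/(nπ))² → 0, so a(u_n,u_n)/||u_n||_{H^1}² → 1. Hence the optimal constant is α = 1.
Therefore α = 1.


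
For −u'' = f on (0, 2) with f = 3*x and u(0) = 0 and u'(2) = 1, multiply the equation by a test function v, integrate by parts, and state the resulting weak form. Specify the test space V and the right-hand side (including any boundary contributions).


V = {v ∈ H^1(0, 2) : v(0) = 0} (test functions vanish at x = 0 where u is specified); weak form: ∫_0^2 u'v' dx = ∫_0^2 (3*x) v dx + v(2) for all v ∈ V.

Multiply both sides by a test function v and integrate from 0 to 2:
  ∫_0^2 −u''(x) v(x) dx = ∫_0^2 f(x) v(x) dx.
Integrate the LHS by parts once:
  ∫_0^2 −u'' v dx = −[u'(x) v(x)]_0^2 + ∫_0^2 u'(x) v'(x) dx.
Thus ∫_0^2 u'(x) v'(x) dx = ∫_0^2 f(x) v(x) dx + [u'(x) v(x)]_0^2.
Choose V so that boundary terms are either known or forced to vanish.
Mixed BC: u(0) = 0 (Dirichlet) and u'(2) = 1 (Neumann). Define V = {v ∈ H^1(0, 2) : v(0) = 0}. Then [u' v]_0^2 = u'(2)·v(2) − u'(0)·0 = v(2).
Weak formulation: find u (satisfying any essential BC) such that ∫_0^2 u'(x) v'(x) dx = ∫_0^2 f v dx + v(2) for all v ∈ V (Dirichlet at 0 absorbed into V; Neumann datum at x = 2 contributes the boundary term).
Substituting f(x) = 3*x, the right-hand side is ∫_0^2 (3*x) v dx + v(2).


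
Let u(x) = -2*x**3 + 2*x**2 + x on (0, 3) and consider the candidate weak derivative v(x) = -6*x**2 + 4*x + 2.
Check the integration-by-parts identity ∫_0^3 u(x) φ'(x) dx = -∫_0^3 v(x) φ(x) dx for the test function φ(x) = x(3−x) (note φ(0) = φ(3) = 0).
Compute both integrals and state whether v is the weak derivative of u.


LHS = 207/5, RHS = 369/10. No, v is not the weak derivative of u.

u(x) = -2*x**3 + 2*x**2 + x, classical derivative u'(x) = -6*x**2 + 4*x + 1.
φ(x) = x(3−x), so φ'(x) = 3 - 2*x.
Note φ(0) = φ(3) = 0, so the boundary term u·φ vanishes.
LHS = ∫_0^3 u(x) φ'(x) dx = ∫_0^3 (4*x^4 - 10*x^3 + 4*x^2 + 3*x) dx. Term by term:
  ∫_0^3 4*x^4 dx = 972/5;  ∫_0^3 -10*x^3 dx = -405/2;  ∫_0^3 4*x^2 dx = 36;
  ∫_0^3 3*x dx = 27/2.
Sum: 972/5 − 405/2 + 36 + 27/2 = 207/5.
So LHS = 207/5.
∫_0^3 v(x) φ(x) dx = ∫_0^3 (6*x^4 - 22*x^3 + 10*x^2 + 6*x) dx. Term by term:
  ∫_0^3 6*x^4 dx = 1458/5;  ∫_0^3 -22*x^3 dx = -891/2;  ∫_0^3 10*x^2 dx = 90;
  ∫_0^3 6*x dx = 27.
Sum: 1458/5 − 891/2 + 90 + 27 = -369/10.
So RHS = -∫_0^3 v(x) φ(x) dx = 369/10.
LHS − RHS = 9/2 ≠ 0, so the identity fails.
(For a valid weak derivative the identity must hold for EVERY test function, in particular this one. The failure shows v is NOT the weak derivative of u.)
Correct weak derivative would be u'(x) = -6*x**2 + 4*x + 1.


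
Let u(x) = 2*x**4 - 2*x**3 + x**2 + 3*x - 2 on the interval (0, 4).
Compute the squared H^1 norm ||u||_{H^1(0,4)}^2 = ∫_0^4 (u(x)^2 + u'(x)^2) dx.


||u||_{H^1}^2 = 53979068/315

The H^1 norm (squared) on an interval (0, L) is
  ||u||_{H^1}^2 = ∫_0^L u(x)^2 dx + ∫_0^L u'(x)^2 dx.
Compute u'(x) = 8*x**3 - 6*x**2 + 2*x + 3.
Then u(x)^2 = 4*x**8 - 8*x**7 + 8*x**6 + 8*x**5 - 19*x**4 + 14*x**3 + 5*x**2 - 12*x + 4 and u'(x)^2 = 64*x**6 - 96*x**5 + 68*x**4 + 24*x**3 - 32*x**2 + 12*x + 9.
Integrate each monomial from 0 to 4 using ∫_0^4 c·x^n dx = c·4^(n+1)/(n+1):
  ∫_0^4 u(x)^2 dx = ∫_0^4 (4*x^8 - 8*x^7 + 8*x^6 + 8*x^5 - 19*x^4 + 14*x^3 + 5*x^2 - 12*x + 4) dx. Term by term:
    ∫_0^4 4*x^8 dx = 1048576/9;  ∫_0^4 -8*x^7 dx = -65536;  ∫_0^4 8*x^6 dx = 131072/7;
    ∫_0^4 8*x^5 dx = 16384/3;  ∫_0^4 -19*x^4 dx = -19456/5;  ∫_0^4 14*x^3 dx = 896;
    ∫_0^4 5*x^2 dx = 320/3;  ∫_0^4 -12*x dx = -96;  ∫_0^4 4 dx = 16.
  Sum: 1048576/9 − 65536 + 131072/7 + 16384/3 − 19456/5 + 896 + 320/3 − 96 + 16 = 22739792/315.
  ∫_0^4 u'(x)^2 dx = ∫_0^4 (64*x^6 - 96*x^5 + 68*x^4 + 24*x^3 - 32*x^2 + 12*x + 9) dx. Term by term:
    ∫_0^4 64*x^6 dx = 1048576/7;  ∫_0^4 -96*x^5 dx = -65536;  ∫_0^4 68*x^4 dx = 69632/5;
    ∫_0^4 24*x^3 dx = 1536;  ∫_0^4 -32*x^2 dx = -2048/3;  ∫_0^4 12*x dx = 96;
    ∫_0^4 9 dx = 36.
  Sum: 1048576/7 − 65536 + 69632/5 + 1536 − 2048/3 + 96 + 36 = 10413092/105.
Adding: ||u||_{H^1}^2 = 22739792/315 + 10413092/105 = 53979068/315.


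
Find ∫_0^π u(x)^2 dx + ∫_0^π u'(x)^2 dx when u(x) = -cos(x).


||u||_{H^1(0,π)}^2 = π

u'(x) = sin(x).
Expand u² and (u')² and integrate term by term on (0, π), using: for integers n ≥ 1, ∫_0^π sin²(nx) dx = ∫_0^π cos²(nx) dx = π/2; for n ≠ n', ∫_0^π sin(nx)sin(n'x) dx = ∫_0^π cos(nx)cos(n'x) dx = 0; and by product-to-sum, ∫_0^π sin(nx)cos(n'x) dx = ½∫_0^π [sin((n+n')x) + sin((n−n')x)] dx, which is 0 when n+n' is even and 2n/(n²−n'²) when n+n' is odd (it need not vanish on (0, π)).
  u² squared terms: (-1)²·∫cos(x)² dx = 1·π/2 = π/2.
  So ∫_0^π u² dx = π/2.
  (u')² squared terms: (1)²·∫sin(x)² dx = 1·π/2 = π/2.
  So ∫_0^π (u')² dx = π/2.
||u||_{H^1}^2 = (π/2) + (π/2) = π.


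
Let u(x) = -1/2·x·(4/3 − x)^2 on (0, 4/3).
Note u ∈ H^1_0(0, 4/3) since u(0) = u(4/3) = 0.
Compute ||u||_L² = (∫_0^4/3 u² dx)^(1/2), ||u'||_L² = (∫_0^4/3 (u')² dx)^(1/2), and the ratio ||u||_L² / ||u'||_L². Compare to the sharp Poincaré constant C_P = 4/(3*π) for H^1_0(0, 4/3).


||u||_L² / ||u'||_L² = 2*sqrt(14)/21 < C_P = 4/(3*π).

u(x) = -1/2·x·(4/3 − x)^2, so u'(x) = (4 - 9*x)*(3*x - 4)/18.
u(x) = -1/2·x·(4/3 − x)^2 vanishes at x = 0 and x = 4/3, so u ∈ H^1_0(0, 4/3). Differentiate via the product rule and integrate the resulting polynomials term by term.
  ∫_0^4/3 u² dx = ∫_0^4/3 (x^6/4 - 4*x^5/3 + 8*x^4/3 - 64*x^3/27 + 64*x^2/81) dx. Term by term:
    ∫_0^4/3 x^6/4 dx = 4096/15309;  ∫_0^4/3 -4*x^5/3 dx = -8192/6561;  ∫_0^4/3 8*x^4/3 dx = 8192/3645;
    ∫_0^4/3 -64*x^3/27 dx = -4096/2187;  ∫_0^4/3 64*x^2/81 dx = 4096/6561.
  Sum: 4096/15309 − 8192/6561 + 8192/3645 − 4096/2187 + 4096/6561 = 4096/229635.
  ∫_0^4/3 (u')² dx = ∫_0^4/3 (9*x^4/4 - 8*x^3 + 88*x^2/9 - 128*x/27 + 64/81) dx. Term by term:
    ∫_0^4/3 9*x^4/4 dx = 256/135;  ∫_0^4/3 -8*x^3 dx = -512/81;  ∫_0^4/3 88*x^2/9 dx = 5632/729;
    ∫_0^4/3 -128*x/27 dx = -1024/243;  ∫_0^4/3 64/81 dx = 256/243.
  Sum: 256/135 − 512/81 + 5632/729 − 1024/243 + 256/243 = 512/3645.
∫_0^4/3 u² dx = 4096/229635, so ||u||_L² = 64*sqrt(35)/2835.
∫_0^4/3 (u')² dx = 512/3645, so ||u'||_L² = 16*sqrt(10)/135.
Ratio ||u||_L² / ||u'||_L² = 2*sqrt(14)/21.
Sharp Poincaré constant on H^1_0(0, 4/3) is C_P = L/π = 4/(3*π), achieved by sin(3*π/4·x).
A polynomial bump cannot attain the sharp Poincaré constant (only the first sine eigenfunction does), so the ratio is strictly less than C_P, consistent with ||u||_L² ≤ C_P ||u'||_L².


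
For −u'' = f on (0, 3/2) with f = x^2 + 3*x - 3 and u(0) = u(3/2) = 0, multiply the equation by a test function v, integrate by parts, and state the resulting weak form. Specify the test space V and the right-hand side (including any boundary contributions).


V = H^1_0(0, 3/2) (so v(0) = v(3/2) = 0); weak form: ∫_0^3/2 u'v' dx = ∫_0^3/2 (x^2 + 3*x - 3) v dx for all v ∈ V.

Multiply both sides by a test function v and integrate from 0 to 3/2:
  ∫_0^3/2 −u''(x) v(x) dx = ∫_0^3/2 f(x) v(x) dx.
Integrate the LHS by parts once:
  ∫_0^3/2 −u'' v dx = −[u'(x) v(x)]_0^3/2 + ∫_0^3/2 u'(x) v'(x) dx.
Thus ∫_0^3/2 u'(x) v'(x) dx = ∫_0^3/2 f(x) v(x) dx + [u'(x) v(x)]_0^3/2.
Choose V so that boundary terms are either known or forced to vanish.
u is Dirichlet: u(0) = u(3/2) = 0. Let V = H^1_0(0, 3/2); then v(0) = v(3/2) = 0, and [u' v]_0^3/2 = 0.
Weak formulation: find u (satisfying any essential BC) such that ∫_0^3/2 u'(x) v'(x) dx = ∫_0^3/2 f v dx for all v ∈ V.
Substituting f(x) = x^2 + 3*x - 3, the right-hand side is ∫_0^3/2 (x^2 + 3*x - 3) v dx.


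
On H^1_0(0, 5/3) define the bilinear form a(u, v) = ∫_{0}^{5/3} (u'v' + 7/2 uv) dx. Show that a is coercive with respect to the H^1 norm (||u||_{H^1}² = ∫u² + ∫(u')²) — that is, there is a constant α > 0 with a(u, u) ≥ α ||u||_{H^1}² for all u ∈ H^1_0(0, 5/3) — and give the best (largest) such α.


α = 1

Coercivity of a(·,·) on H^1_0(0, 5/3) means a(u, u) ≥ α ||u||_{H^1}² for every u ∈ H^1_0.
The interval has length L = 5/3, and Poincaré/coercivity depend only on L. Here a(u, u) = ∫(u')² + (7/2)·∫u².
Here c = 7/2 ≥ 1, so a(u,u) = ∫(u')² + c∫u² ≥ ∫(u')² + ∫u² = ||u||_{H^1}², i.e. α = 1 works. No larger α is possible: a(u,u) ≥ α||u||_{H^1}² means (1−α)∫(u')² ≥ (α−c)∫u², and for the modes u_n = sin(nπ(x−x₀)/L) (x₀ the left endpoint) one has ∫u_n²/∫(u_n')² = (L/(nπ))² → 0, so a(u_n,u_n)/||u_n||_{H^1}² → 1. Hence the optimal constant is α = 1.
Therefore α = 1.
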